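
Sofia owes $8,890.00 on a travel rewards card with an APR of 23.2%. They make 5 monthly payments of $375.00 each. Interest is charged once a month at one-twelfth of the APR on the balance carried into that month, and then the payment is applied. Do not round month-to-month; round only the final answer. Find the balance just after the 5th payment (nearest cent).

Monthly rate r = 23.2%/12 = 1.93333% = 0.0193333.
Each month: B ← B·(1+r) − $375.00.
Month 1: interest $171.87; balance after payment $8,686.87.
Month 2: interest $167.95; balance after payment $8,479.82.
Month 3: interest $163.94; balance after payment $8,268.76.
Month 4: interest $159.86; balance after payment $8,053.63.
Month 5: interest $155.70; balance after payment $7,834.33.

$7,834.33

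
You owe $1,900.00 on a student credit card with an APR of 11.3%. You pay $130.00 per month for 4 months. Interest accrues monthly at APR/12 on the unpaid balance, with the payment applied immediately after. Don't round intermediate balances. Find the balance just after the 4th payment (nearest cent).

Monthly rate r = 11.3%/12 = 0.941667% = 0.00941667.
Each month: B ← B·(1+r) − $130.00.
Month 1: interest $17.89; balance after payment $1,787.89.
Month 2: interest $16.84; balance after payment $1,674.73.
Month 3: interest $15.77; balance after payment $1,560.50.
Month 4: interest $14.69; balance after payment $1,445.19.

$1,445.19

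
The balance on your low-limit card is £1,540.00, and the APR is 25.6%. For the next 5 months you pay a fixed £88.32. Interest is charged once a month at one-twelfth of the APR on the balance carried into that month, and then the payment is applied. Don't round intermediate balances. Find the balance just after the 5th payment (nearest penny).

Monthly rate r = 25.6%/12 = 2.13333% = 0.0213333.
Each month: B ← B·(1+r) − £88.32.
Month 1: interest £32.85; balance after payment £1,484.53.
Month 2: interest £31.67; balance after payment £1,427.88.
Month 3: interest £30.46; balance after payment £1,370.02.
Month 4: interest £29.23; balance after payment £1,310.93.
Month 5: interest £27.97; balance after payment £1,250.58.

£1,250.58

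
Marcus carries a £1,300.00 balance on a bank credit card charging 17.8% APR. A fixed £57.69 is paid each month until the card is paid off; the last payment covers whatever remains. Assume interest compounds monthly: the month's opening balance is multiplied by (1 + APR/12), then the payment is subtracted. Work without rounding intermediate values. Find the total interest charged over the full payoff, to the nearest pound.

Monthly rate r = 17.8%/12 = 1.48333% = 0.0148333.
Payoff takes n = ⌈−ln(1 − rB₀/P)/ln(1+r)⌉ = ⌈27.631⌉ = 28 payments; the last is £36.51.
Total paid = 27·£57.69 + £36.51 = £1,594.14.
Total interest = total paid − principal = £1,594.14 − £1,300.00 = £294.14.

£294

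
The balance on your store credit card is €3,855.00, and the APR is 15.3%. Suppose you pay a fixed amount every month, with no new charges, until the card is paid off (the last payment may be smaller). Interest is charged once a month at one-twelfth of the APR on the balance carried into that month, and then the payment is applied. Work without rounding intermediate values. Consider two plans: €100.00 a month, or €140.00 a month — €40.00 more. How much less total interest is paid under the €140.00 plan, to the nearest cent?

€559.58

Monthly rate r = 15.3%/12 = 1.275% = 0.01275.
At €100.00/mo: n = ⌈−ln(1 − rB₀/P)/ln(1+r)⌉ = 54 payments (last €38.32); total interest = total paid − €3,855.00 = €1,483.32.
At €140.00/mo: 35 payments (last €18.74); total interest €923.74.
Interest saved = €1,483.32 − €923.74 = €559.58.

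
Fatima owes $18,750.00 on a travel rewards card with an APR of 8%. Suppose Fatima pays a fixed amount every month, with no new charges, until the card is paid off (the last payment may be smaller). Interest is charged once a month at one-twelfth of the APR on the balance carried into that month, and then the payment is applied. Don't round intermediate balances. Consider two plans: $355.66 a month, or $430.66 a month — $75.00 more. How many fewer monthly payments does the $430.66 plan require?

14 fewer payments

Monthly rate r = 8%/12 = 0.666667% = 0.00666667.
At $355.66/mo: n = ⌈−ln(1 − rB₀/P)/ln(1+r)⌉ = 66 payments (last $60.93); total interest = total paid − $18,750.00 = $4,428.83.
At $430.66/mo: 52 payments (last $257.91); total interest $3,471.57.
Payments saved = 66 − 52 = 14.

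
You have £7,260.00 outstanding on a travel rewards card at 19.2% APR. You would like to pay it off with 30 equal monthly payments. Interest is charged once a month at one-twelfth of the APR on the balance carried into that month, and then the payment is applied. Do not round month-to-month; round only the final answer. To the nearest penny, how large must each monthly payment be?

Monthly rate r = 19.2%/12 = 1.6% = 0.016.
Level-payment amortization: P = B₀·r / (1 − (1+r)^(−n)) = 7260.00·0.016 / (1 − 1.016^(−30)).
Denominator 1 − (1+r)^(−30) = 0.378861053.
P = 116.16 / 0.378861053 ≈ 306.60.

£306.60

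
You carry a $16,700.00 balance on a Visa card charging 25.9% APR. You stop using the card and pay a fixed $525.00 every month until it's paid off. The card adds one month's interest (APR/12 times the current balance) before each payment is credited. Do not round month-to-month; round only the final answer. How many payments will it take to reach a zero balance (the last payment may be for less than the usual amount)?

55 payments

Monthly rate r = 25.9%/12 = 2.15833% = 0.0215833.
Recurrence: B ← B·(1+r) − $525.00.
Month 1: interest $360.44; balance after payment $16,535.44.
Month 2: interest $356.89; balance after payment $16,367.33.
Closed form: n = −ln(1 − rB₀/P)/ln(1+r) = −ln(0.31344)/ln(1.02158) ≈ 54.329, so the balance reaches zero during payment 55.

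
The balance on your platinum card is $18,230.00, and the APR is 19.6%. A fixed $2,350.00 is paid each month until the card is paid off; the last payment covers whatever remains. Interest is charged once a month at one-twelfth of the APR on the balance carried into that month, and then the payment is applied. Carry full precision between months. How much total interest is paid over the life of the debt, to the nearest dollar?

Monthly rate r = 19.6%/12 = 1.63333% = 0.0163333.
Payoff takes n = ⌈−ln(1 − rB₀/P)/ln(1+r)⌉ = ⌈8.362⌉ = 9 payments; the last is $855.96.
Total paid = 8·$2,350.00 + $855.96 = $19,655.96.
Total interest = total paid − principal = $19,655.96 − $18,230.00 = $1,425.96.

$1,426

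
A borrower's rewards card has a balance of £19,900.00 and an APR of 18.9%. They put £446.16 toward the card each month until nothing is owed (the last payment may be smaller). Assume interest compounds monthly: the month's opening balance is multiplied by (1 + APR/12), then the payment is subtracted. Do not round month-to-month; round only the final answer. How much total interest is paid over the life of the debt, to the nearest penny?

Monthly rate r = 18.9%/12 = 1.575% = 0.01575.
Payoff takes n = ⌈−ln(1 − rB₀/P)/ln(1+r)⌉ = ⌈77.577⌉ = 78 payments; the last is £258.49.
Total paid = 77·£446.16 + £258.49 = £34,612.81.
Total interest = total paid − principal = £34,612.81 − £19,900.00 = £14,712.81.

£14,712.81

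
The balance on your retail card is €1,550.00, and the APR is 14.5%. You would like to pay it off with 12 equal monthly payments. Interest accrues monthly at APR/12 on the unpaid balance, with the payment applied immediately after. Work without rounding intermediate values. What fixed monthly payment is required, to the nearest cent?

Monthly rate r = 14.5%/12 = 1.20833% = 0.0120833.
Level-payment amortization: P = B₀·r / (1 − (1+r)^(−n)) = 1550.00·0.0120833 / (1 − 1.01208^(−12)).
Denominator 1 − (1+r)^(−12) = 0.134225634.
P = 18.7292 / 0.134225634 ≈ 139.53.

€139.53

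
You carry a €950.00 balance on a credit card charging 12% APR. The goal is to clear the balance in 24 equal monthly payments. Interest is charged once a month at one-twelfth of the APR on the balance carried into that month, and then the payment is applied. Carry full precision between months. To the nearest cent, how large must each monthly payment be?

€44.72

Monthly rate r = 12%/12 = 1% = 0.01.
Level-payment amortization: P = B₀·r / (1 − (1+r)^(−n)) = 950.00·0.01 / (1 − 1.01^(−24)).
Denominator 1 − (1+r)^(−24) = 0.212433873.
P = 9.5 / 0.212433873 ≈ 44.72.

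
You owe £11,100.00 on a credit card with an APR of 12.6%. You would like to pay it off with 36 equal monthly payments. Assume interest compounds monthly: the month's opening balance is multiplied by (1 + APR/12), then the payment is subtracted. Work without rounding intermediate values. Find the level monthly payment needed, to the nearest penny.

Monthly rate r = 12.6%/12 = 1.05% = 0.0105.
Level-payment amortization: P = B₀·r / (1 − (1+r)^(−n)) = 11100.00·0.0105 / (1 − 1.0105^(−36)).
Denominator 1 − (1+r)^(−36) = 0.313417772.
P = 116.55 / 0.313417772 ≈ 371.87.

£371.87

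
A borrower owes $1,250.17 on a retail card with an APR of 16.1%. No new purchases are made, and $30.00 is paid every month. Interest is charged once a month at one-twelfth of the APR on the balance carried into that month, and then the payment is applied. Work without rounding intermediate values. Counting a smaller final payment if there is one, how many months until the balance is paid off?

62 payments

Monthly rate r = 16.1%/12 = 1.34167% = 0.0134167.
Recurrence: B ← B·(1+r) − $30.00.
Month 1: interest $16.77; balance after payment $1,236.94.
Month 2: interest $16.60; balance after payment $1,223.54.
Closed form: n = −ln(1 − rB₀/P)/ln(1+r) = −ln(0.4409)/ln(1.01342) ≈ 61.448, so the balance reaches zero during payment 62.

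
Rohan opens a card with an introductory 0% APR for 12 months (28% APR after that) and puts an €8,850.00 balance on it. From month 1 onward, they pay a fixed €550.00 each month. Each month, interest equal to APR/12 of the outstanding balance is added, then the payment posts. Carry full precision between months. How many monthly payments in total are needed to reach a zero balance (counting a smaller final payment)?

Promo months 1–12 at r₀ = 0%/12 = 0; months 13+ at r₁ = 28%/12 = 0.0233333.
After month 12 (no interest yet): B = €8,850.00 − 12·€550.00 = €2,250.00.
Then at r₁ with €550.00/mo: n₂ = −ln(1 − r₁·B/P)/ln(1+r₁) ≈ 4.35 → 5 more payments.

17 months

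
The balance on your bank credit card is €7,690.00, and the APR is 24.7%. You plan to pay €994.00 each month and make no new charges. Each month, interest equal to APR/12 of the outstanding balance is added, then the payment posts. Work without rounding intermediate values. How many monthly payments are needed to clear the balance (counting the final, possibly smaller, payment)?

9 payments

Monthly rate r = 24.7%/12 = 2.05833% = 0.0205833.
Recurrence: B ← B·(1+r) − €994.00.
Month 1: interest €158.29; balance after payment €6,854.29.
Month 2: interest €141.08; balance after payment €6,001.37.
Closed form: n = −ln(1 − rB₀/P)/ln(1+r) = −ln(0.84076)/ln(1.02058) ≈ 8.513, so the balance reaches zero during payment 9.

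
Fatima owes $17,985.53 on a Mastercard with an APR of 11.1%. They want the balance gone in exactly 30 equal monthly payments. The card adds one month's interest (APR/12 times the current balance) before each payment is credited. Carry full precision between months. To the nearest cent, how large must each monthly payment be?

$689.29

Monthly rate r = 11.1%/12 = 0.925% = 0.00925.
Level-payment amortization: P = B₀·r / (1 − (1+r)^(−n)) = 17985.53·0.00925 / (1 − 1.00925^(−30)).
Denominator 1 − (1+r)^(−30) = 0.241357345.
P = 166.366 / 0.241357345 ≈ 689.29.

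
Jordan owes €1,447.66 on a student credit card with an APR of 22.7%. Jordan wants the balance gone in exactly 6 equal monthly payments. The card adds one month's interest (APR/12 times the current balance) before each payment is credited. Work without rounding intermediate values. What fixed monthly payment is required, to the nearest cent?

€257.50

Monthly rate r = 22.7%/12 = 1.89167% = 0.0189167.
Level-payment amortization: P = B₀·r / (1 − (1+r)^(−n)) = 1447.66·0.0189167 / (1 − 1.01892^(−6)).
Denominator 1 − (1+r)^(−6) = 0.106348882.
P = 27.3849 / 0.106348882 ≈ 257.50.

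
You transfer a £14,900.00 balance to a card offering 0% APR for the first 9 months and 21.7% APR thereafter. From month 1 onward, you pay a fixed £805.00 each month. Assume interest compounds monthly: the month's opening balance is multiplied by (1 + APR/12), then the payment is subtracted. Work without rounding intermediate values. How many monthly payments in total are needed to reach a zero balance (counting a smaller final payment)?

20 months

Promo months 1–9 at r₀ = 0%/12 = 0; months 10+ at r₁ = 21.7%/12 = 0.0180833.
After month 9 (no interest yet): B = £14,900.00 − 9·£805.00 = £7,655.00.
Then at r₁ with £805.00/mo: n₂ = −ln(1 − r₁·B/P)/ln(1+r₁) ≈ 10.53 → 11 more payments.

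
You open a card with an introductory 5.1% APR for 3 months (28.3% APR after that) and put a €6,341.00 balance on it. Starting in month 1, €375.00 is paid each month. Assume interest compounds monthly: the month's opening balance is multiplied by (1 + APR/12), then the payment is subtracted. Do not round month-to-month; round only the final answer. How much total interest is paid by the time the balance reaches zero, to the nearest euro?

Promo months 1–3 at r₀ = 5.1%/12 = 0.00425; months 4+ at r₁ = 28.3%/12 = 0.0235833.
After month 3: iterate B ← B·(1+r₀) − €375.00 for 3 months → €5,292.40.
Then at r₁ with €375.00/mo: n₂ = −ln(1 − r₁·B/P)/ln(1+r₁) ≈ 17.36 → 18 more payments.
Total paid = 20·€375.00 + €137.01 = €7,637.01; interest = €7,637.01 − €6,341.00 = €1,296.01.

€1,296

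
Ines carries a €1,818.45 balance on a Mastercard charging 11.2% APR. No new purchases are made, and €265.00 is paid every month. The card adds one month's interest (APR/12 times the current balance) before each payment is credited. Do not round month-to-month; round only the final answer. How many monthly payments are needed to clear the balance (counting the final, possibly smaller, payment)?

Monthly rate r = 11.2%/12 = 0.933333% = 0.00933333.
Recurrence: B ← B·(1+r) − €265.00.
Month 1: interest €16.97; balance after payment €1,570.42.
Month 2: interest €14.66; balance after payment €1,320.08.
Closed form: n = −ln(1 − rB₀/P)/ln(1+r) = −ln(0.93595)/ln(1.00933) ≈ 7.125, so the balance reaches zero during payment 8.

8 months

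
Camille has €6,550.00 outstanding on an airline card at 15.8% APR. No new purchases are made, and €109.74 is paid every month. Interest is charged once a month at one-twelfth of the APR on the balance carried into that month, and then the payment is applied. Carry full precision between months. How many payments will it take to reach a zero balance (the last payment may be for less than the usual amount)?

Monthly rate r = 15.8%/12 = 1.31667% = 0.0131667.
Recurrence: B ← B·(1+r) − €109.74.
Month 1: interest €86.24; balance after payment €6,526.50.
Month 2: interest €85.93; balance after payment €6,502.69.
Closed form: n = −ln(1 − rB₀/P)/ln(1+r) = −ln(0.21413)/ln(1.01317) ≈ 117.821, so the balance reaches zero during payment 118.

118 payments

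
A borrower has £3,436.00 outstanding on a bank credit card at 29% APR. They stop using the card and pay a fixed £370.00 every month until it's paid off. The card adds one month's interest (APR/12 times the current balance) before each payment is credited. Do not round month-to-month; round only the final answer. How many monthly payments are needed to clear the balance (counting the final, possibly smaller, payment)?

Monthly rate r = 29%/12 = 2.41667% = 0.0241667.
Recurrence: B ← B·(1+r) − £370.00.
Month 1: interest £83.04; balance after payment £3,149.04.
Month 2: interest £76.10; balance after payment £2,855.14.
Closed form: n = −ln(1 − rB₀/P)/ln(1+r) = −ln(0.77558)/ln(1.02417) ≈ 10.643, so the balance reaches zero during payment 11.

11 months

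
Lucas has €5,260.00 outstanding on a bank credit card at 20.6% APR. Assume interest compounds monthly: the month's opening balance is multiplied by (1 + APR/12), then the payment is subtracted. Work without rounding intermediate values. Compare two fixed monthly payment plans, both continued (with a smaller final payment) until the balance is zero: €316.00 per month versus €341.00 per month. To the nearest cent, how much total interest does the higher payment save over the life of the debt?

Monthly rate r = 20.6%/12 = 1.71667% = 0.0171667.
At €316.00/mo: n = ⌈−ln(1 − rB₀/P)/ln(1+r)⌉ = 20 payments (last €244.09); total interest = total paid − €5,260.00 = €988.09.
At €341.00/mo: 19 payments (last €24.93); total interest €902.93.
Interest saved = €988.09 − €902.93 = €85.16.

€85.16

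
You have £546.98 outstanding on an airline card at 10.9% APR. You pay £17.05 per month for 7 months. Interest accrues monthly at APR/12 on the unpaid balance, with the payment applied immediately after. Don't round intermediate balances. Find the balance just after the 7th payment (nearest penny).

Monthly rate r = 10.9%/12 = 0.908333% = 0.00908333.
Each month: B ← B·(1+r) − £17.05.
Month 1: interest £4.97; balance after payment £534.90.
Month 2: interest £4.86; balance after payment £522.71.
Month 3: interest £4.75; balance after payment £510.40.
Month 4: interest £4.64; balance after payment £497.99.
Month 5: interest £4.52; balance after payment £485.46.
Month 6: interest £4.41; balance after payment £472.82.
Month 7: interest £4.29; balance after payment £460.07.

£460.07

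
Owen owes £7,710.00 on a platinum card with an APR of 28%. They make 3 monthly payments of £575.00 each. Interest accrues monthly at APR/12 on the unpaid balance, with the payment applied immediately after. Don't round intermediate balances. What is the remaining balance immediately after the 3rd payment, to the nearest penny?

£6,496.83

Monthly rate r = 28%/12 = 2.33333% = 0.0233333.
Each month: B ← B·(1+r) − £575.00.
Month 1: interest £179.90; balance after payment £7,314.90.
Month 2: interest £170.68; balance after payment £6,910.58.
Month 3: interest £161.25; balance after payment £6,496.83.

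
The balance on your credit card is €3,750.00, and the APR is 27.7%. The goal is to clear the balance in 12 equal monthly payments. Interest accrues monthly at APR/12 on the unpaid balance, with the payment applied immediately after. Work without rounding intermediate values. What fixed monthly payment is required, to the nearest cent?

Monthly rate r = 27.7%/12 = 2.30833% = 0.0230833.
Level-payment amortization: P = B₀·r / (1 − (1+r)^(−n)) = 3750.00·0.0230833 / (1 − 1.02308^(−12)).
Denominator 1 − (1+r)^(−12) = 0.239554871.
P = 86.5625 / 0.239554871 ≈ 361.35.

€361.35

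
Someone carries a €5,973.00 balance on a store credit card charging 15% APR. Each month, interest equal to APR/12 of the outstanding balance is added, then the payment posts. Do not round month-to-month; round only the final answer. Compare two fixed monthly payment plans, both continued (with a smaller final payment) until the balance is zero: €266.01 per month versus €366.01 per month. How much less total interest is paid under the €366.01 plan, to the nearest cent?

€332.51

Monthly rate r = 15%/12 = 1.25% = 0.0125.
At €266.01/mo: n = ⌈−ln(1 − rB₀/P)/ln(1+r)⌉ = 27 payments (last €138.68); total interest = total paid − €5,973.00 = €1,081.94.
At €366.01/mo: 19 payments (last €134.25); total interest €749.43.
Interest saved = €1,081.94 − €749.43 = €332.51.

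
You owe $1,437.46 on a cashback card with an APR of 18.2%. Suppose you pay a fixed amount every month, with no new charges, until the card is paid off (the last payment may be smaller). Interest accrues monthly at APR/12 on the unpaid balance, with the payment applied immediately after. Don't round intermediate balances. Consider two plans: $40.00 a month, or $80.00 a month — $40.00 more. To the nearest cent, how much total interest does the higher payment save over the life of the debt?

Monthly rate r = 18.2%/12 = 1.51667% = 0.0151667.
At $40.00/mo: n = ⌈−ln(1 − rB₀/P)/ln(1+r)⌉ = 53 payments (last $12.80); total interest = total paid − $1,437.46 = $655.34.
At $80.00/mo: 22 payments (last $11.01); total interest $253.55.
Interest saved = $655.34 − $253.55 = $401.79.

$401.79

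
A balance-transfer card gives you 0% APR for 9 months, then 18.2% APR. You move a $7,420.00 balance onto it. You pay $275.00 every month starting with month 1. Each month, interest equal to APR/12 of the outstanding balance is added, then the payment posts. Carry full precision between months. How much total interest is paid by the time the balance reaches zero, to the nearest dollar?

$873

Promo months 1–9 at r₀ = 0%/12 = 0; months 10+ at r₁ = 18.2%/12 = 0.0151667.
After month 9 (no interest yet): B = $7,420.00 − 9·$275.00 = $4,945.00.
Then at r₁ with $275.00/mo: n₂ = −ln(1 − r₁·B/P)/ln(1+r₁) ≈ 21.16 → 22 more payments.
Total paid = 30·$275.00 + $43.03 = $8,293.03; interest = $8,293.03 − $7,420.00 = $873.03.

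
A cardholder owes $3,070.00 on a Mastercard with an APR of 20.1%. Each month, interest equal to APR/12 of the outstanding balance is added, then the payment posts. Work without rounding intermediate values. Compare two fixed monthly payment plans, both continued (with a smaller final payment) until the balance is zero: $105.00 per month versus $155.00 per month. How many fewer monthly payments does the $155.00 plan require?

16 fewer payments

Monthly rate r = 20.1%/12 = 1.675% = 0.01675.
At $105.00/mo: n = ⌈−ln(1 − rB₀/P)/ln(1+r)⌉ = 41 payments (last $53.19); total interest = total paid − $3,070.00 = $1,183.19.
At $155.00/mo: 25 payments (last $41.63); total interest $691.63.
Payments saved = 41 − 25 = 16.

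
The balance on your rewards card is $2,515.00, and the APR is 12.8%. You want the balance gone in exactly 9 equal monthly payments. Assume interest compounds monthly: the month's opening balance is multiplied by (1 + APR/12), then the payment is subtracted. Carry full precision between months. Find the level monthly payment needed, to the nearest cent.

$294.56

Monthly rate r = 12.8%/12 = 1.06667% = 0.0106667.
Level-payment amortization: P = B₀·r / (1 − (1+r)^(−n)) = 2515.00·0.0106667 / (1 − 1.01067^(−9)).
Denominator 1 − (1+r)^(−9) = 0.0910740143.
P = 26.8267 / 0.0910740143 ≈ 294.56.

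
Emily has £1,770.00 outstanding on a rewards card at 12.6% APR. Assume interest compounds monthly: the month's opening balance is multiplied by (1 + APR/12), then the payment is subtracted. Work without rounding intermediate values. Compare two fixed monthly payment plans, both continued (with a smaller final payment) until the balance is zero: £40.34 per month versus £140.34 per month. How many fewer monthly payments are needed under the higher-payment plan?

46 fewer payments

Monthly rate r = 12.6%/12 = 1.05% = 0.0105.
At £40.34/mo: n = ⌈−ln(1 − rB₀/P)/ln(1+r)⌉ = 60 payments (last £4.77); total interest = total paid − £1,770.00 = £614.83.
At £140.34/mo: 14 payments (last £84.40); total interest £138.82.
Payments saved = 60 − 14 = 46.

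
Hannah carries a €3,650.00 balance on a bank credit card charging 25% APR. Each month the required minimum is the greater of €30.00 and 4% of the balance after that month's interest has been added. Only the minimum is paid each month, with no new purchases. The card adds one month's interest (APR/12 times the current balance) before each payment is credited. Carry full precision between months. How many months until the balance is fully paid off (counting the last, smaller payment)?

Monthly rate r = 25%/12 = 2.08333% = 0.0208333.
While 4% of the post-interest balance exceeds €30.00, each month B ← (B·(1+r))·(1 − 0.04), i.e. B shrinks by the factor (1+r)·0.96 = 0.98.
This holds for months 1–80. Entering month 81 the balance is €725.07; 4% of the post-interest balance is now below €30.00, so the flat €30.00 minimum applies from here.
From month 81 a fixed €30.00 at rate r clears €725.07 in 34 more payments. Total: 80 + 34 = 114 months.

114 months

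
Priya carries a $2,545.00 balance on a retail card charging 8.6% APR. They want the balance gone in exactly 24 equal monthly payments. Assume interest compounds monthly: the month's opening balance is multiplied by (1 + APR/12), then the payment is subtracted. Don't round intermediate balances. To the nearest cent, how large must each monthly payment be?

Monthly rate r = 8.6%/12 = 0.716667% = 0.00716667.
Level-payment amortization: P = B₀·r / (1 − (1+r)^(−n)) = 2545.00·0.00716667 / (1 − 1.00717^(−24)).
Denominator 1 − (1+r)^(−24) = 0.157504195.
P = 18.2392 / 0.157504195 ≈ 115.80.

$115.80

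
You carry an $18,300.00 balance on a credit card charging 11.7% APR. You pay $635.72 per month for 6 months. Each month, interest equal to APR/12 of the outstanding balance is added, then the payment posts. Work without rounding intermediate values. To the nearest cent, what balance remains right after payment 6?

$15,488.47

Monthly rate r = 11.7%/12 = 0.975% = 0.00975.
Each month: B ← B·(1+r) − $635.72.
Month 1: interest $178.43; balance after payment $17,842.70.
Month 2: interest $173.97; balance after payment $17,380.95.
Month 3: interest $169.46; balance after payment $16,914.70.
Month 4: interest $164.92; balance after payment $16,443.89.
Month 5: interest $160.33; balance after payment $15,968.50.
Month 6: interest $155.69; balance after payment $15,488.47.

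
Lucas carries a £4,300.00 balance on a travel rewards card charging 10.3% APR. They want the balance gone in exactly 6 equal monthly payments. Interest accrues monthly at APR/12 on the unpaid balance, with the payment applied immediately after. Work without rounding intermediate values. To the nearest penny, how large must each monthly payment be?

Monthly rate r = 10.3%/12 = 0.858333% = 0.00858333.
Level-payment amortization: P = B₀·r / (1 − (1+r)^(−n)) = 4300.00·0.00858333 / (1 − 1.00858^(−6)).
Denominator 1 − (1+r)^(−6) = 0.0499875943.
P = 36.9083 / 0.0499875943 ≈ 738.35.

£738.35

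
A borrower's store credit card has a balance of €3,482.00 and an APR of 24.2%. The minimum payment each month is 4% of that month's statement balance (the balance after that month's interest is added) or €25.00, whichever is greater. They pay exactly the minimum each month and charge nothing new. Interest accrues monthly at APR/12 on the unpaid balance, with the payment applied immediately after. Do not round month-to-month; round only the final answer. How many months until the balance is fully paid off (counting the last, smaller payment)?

118 months

Monthly rate r = 24.2%/12 = 2.01667% = 0.0201667.
While 4% of the post-interest balance exceeds €25.00, each month B ← (B·(1+r))·(1 − 0.04), i.e. B shrinks by the factor (1+r)·0.96 = 0.97936.
This holds for months 1–84. Entering month 85 the balance is €603.93; 4% of the post-interest balance is now below €25.00, so the flat €25.00 minimum applies from here.
From month 85 a fixed €25.00 at rate r clears €603.93 in 34 more payments. Total: 84 + 34 = 118 months.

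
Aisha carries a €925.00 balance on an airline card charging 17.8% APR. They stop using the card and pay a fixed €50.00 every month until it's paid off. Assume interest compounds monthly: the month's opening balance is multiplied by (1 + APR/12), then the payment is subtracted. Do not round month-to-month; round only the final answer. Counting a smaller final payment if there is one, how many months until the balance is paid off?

22 payments

Monthly rate r = 17.8%/12 = 1.48333% = 0.0148333.
Recurrence: B ← B·(1+r) − €50.00.
Month 1: interest €13.72; balance after payment €888.72.
Month 2: interest €13.18; balance after payment €851.90.
Closed form: n = −ln(1 − rB₀/P)/ln(1+r) = −ln(0.72558)/ln(1.01483) ≈ 21.786, so the balance reaches zero during payment 22.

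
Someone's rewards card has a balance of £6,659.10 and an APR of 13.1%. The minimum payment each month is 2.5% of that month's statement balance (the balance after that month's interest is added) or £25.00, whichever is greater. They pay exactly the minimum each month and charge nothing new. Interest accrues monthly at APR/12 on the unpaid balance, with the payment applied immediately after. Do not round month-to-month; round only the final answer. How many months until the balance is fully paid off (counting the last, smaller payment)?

184 months

Monthly rate r = 13.1%/12 = 1.09167% = 0.0109167.
While 2.5% of the post-interest balance exceeds £25.00, each month B ← (B·(1+r))·(1 − 0.025), i.e. B shrinks by the factor (1+r)·0.975 = 0.98564.
This holds for months 1–132. Entering month 133 the balance is £987.31; 2.5% of the post-interest balance is now below £25.00, so the flat £25.00 minimum applies from here.
From month 133 a fixed £25.00 at rate r clears £987.31 in 52 more payments. Total: 132 + 52 = 184 months.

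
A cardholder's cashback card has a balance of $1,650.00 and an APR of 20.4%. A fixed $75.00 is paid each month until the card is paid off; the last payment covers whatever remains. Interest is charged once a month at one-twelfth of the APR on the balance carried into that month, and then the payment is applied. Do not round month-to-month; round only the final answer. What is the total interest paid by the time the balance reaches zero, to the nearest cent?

$434.11

Monthly rate r = 20.4%/12 = 1.7% = 0.017.
Payoff takes n = ⌈−ln(1 − rB₀/P)/ln(1+r)⌉ = ⌈27.787⌉ = 28 payments; the last is $59.11.
Total paid = 27·$75.00 + $59.11 = $2,084.11.
Total interest = total paid − principal = $2,084.11 − $1,650.00 = $434.11.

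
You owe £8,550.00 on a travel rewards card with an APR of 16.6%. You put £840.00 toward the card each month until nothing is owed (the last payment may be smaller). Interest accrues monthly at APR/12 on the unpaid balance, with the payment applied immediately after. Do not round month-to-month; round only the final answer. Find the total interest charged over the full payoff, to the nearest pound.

£729

Monthly rate r = 16.6%/12 = 1.38333% = 0.0138333.
Payoff takes n = ⌈−ln(1 − rB₀/P)/ln(1+r)⌉ = ⌈11.046⌉ = 12 payments; the last is £39.01.
Total paid = 11·£840.00 + £39.01 = £9,279.01.
Total interest = total paid − principal = £9,279.01 − £8,550.00 = £729.01.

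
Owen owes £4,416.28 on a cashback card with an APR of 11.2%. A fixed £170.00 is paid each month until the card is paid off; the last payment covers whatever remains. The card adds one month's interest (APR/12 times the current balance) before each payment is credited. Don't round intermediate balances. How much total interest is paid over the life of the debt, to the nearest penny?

Monthly rate r = 11.2%/12 = 0.933333% = 0.00933333.
Payoff takes n = ⌈−ln(1 − rB₀/P)/ln(1+r)⌉ = ⌈29.890⌉ = 30 payments; the last is £151.43.
Total paid = 29·£170.00 + £151.43 = £5,081.43.
Total interest = total paid − principal = £5,081.43 − £4,416.28 = £665.15.

£665.15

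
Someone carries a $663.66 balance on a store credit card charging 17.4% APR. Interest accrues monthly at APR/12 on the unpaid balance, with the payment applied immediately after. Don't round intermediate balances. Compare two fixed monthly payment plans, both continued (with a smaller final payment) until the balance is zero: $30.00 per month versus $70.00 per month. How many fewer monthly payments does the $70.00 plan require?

16 fewer payments

Monthly rate r = 17.4%/12 = 1.45% = 0.0145.
At $30.00/mo: n = ⌈−ln(1 − rB₀/P)/ln(1+r)⌉ = 27 payments (last $26.08); total interest = total paid − $663.66 = $142.42.
At $70.00/mo: 11 payments (last $19.21); total interest $55.55.
Payments saved = 27 − 11 = 16.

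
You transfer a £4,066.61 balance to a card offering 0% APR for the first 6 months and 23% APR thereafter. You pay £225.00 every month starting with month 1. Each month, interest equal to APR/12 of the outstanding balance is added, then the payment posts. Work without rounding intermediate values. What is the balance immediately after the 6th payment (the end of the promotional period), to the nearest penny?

Promo months 1–6 at r₀ = 0%/12 = 0; months 7+ at r₁ = 23%/12 = 0.0191667.
After month 6 (no interest yet): B = £4,066.61 − 6·£225.00 = £2,716.61.

£2,716.61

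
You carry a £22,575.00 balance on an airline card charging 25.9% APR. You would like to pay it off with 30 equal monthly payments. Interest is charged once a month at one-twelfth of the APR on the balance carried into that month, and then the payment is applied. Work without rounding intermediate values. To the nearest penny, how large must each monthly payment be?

Monthly rate r = 25.9%/12 = 2.15833% = 0.0215833.
Level-payment amortization: P = B₀·r / (1 − (1+r)^(−n)) = 22575.00·0.0215833 / (1 − 1.02158^(−30)).
Denominator 1 − (1+r)^(−30) = 0.473029832.
P = 487.244 / 0.473029832 ≈ 1030.05.

£1,030.05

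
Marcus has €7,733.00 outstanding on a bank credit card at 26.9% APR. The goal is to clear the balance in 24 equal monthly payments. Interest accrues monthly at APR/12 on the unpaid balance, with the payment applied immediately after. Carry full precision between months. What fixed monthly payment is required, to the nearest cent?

Monthly rate r = 26.9%/12 = 2.24167% = 0.0224167.
Level-payment amortization: P = B₀·r / (1 − (1+r)^(−n)) = 7733.00·0.0224167 / (1 − 1.02242^(−24)).
Denominator 1 − (1+r)^(−24) = 0.412605454.
P = 173.348 / 0.412605454 ≈ 420.13.

€420.13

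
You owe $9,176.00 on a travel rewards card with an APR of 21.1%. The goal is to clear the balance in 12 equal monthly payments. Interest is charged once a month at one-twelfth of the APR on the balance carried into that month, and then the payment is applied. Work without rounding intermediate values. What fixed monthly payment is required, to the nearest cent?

Monthly rate r = 21.1%/12 = 1.75833% = 0.0175833.
Level-payment amortization: P = B₀·r / (1 − (1+r)^(−n)) = 9176.00·0.0175833 / (1 − 1.01758^(−12)).
Denominator 1 − (1+r)^(−12) = 0.188739786.
P = 161.345 / 0.188739786 ≈ 854.85.

$854.85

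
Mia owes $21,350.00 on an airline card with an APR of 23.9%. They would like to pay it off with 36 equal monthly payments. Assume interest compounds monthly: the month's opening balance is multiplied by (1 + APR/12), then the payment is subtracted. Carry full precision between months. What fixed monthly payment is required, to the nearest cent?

$836.50

Monthly rate r = 23.9%/12 = 1.99167% = 0.0199167.
Level-payment amortization: P = B₀·r / (1 − (1+r)^(−n)) = 21350.00·0.0199167 / (1 − 1.01992^(−36)).
Denominator 1 − (1+r)^(−36) = 0.508332835.
P = 425.221 / 0.508332835 ≈ 836.50.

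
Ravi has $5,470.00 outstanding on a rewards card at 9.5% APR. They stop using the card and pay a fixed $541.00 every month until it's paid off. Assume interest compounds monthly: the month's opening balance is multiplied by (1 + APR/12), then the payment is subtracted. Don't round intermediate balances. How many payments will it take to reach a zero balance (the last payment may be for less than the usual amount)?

11 months

Monthly rate r = 9.5%/12 = 0.791667% = 0.00791667.
Recurrence: B ← B·(1+r) − $541.00.
Month 1: interest $43.30; balance after payment $4,972.30.
Month 2: interest $39.36; balance after payment $4,470.67.
Closed form: n = −ln(1 − rB₀/P)/ln(1+r) = −ln(0.91996)/ln(1.00792) ≈ 10.580, so the balance reaches zero during payment 11.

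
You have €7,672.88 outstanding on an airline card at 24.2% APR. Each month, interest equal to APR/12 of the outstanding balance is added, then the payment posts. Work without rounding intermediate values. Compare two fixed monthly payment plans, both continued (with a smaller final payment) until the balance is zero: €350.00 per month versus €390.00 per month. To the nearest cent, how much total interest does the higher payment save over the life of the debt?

€357.00

Monthly rate r = 24.2%/12 = 2.01667% = 0.0201667.
At €350.00/mo: n = ⌈−ln(1 − rB₀/P)/ln(1+r)⌉ = 30 payments (last €80.70); total interest = total paid − €7,672.88 = €2,557.82.
At €390.00/mo: 26 payments (last €123.70); total interest €2,200.82.
Interest saved = €2,557.82 − €2,200.82 = €357.00.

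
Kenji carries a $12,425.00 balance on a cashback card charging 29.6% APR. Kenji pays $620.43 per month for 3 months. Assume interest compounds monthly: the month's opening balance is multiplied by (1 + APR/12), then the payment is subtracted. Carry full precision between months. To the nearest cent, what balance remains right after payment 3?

Monthly rate r = 29.6%/12 = 2.46667% = 0.0246667.
Each month: B ← B·(1+r) − $620.43.
Month 1: interest $306.48; balance after payment $12,111.05.
Month 2: interest $298.74; balance after payment $11,789.36.
Month 3: interest $290.80; balance after payment $11,459.74.

$11,459.74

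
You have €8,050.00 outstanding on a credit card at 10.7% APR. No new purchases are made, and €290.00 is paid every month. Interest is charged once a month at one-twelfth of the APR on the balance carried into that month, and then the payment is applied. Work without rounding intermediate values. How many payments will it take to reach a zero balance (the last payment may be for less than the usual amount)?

33 payments

Monthly rate r = 10.7%/12 = 0.891667% = 0.00891667.
Recurrence: B ← B·(1+r) − €290.00.
Month 1: interest €71.78; balance after payment €7,831.78.
Month 2: interest €69.83; balance after payment €7,611.61.
Closed form: n = −ln(1 − rB₀/P)/ln(1+r) = −ln(0.75249)/ln(1.00892) ≈ 32.034, so the balance reaches zero during payment 33.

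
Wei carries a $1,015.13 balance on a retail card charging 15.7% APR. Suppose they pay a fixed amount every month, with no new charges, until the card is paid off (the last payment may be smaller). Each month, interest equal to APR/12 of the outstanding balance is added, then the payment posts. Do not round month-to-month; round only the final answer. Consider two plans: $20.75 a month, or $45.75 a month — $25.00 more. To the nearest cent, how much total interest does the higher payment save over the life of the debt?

$424.20

Monthly rate r = 15.7%/12 = 1.30833% = 0.0130833.
At $20.75/mo: n = ⌈−ln(1 − rB₀/P)/ln(1+r)⌉ = 79 payments (last $12.71); total interest = total paid − $1,015.13 = $616.08.
At $45.75/mo: 27 payments (last $17.51); total interest $191.88.
Interest saved = $616.08 − $191.88 = $424.20.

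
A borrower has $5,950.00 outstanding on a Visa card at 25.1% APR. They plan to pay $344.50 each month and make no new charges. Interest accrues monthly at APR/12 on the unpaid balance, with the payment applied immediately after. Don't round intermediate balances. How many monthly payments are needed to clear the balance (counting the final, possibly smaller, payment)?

22 payments

Monthly rate r = 25.1%/12 = 2.09167% = 0.0209167.
Recurrence: B ← B·(1+r) − $344.50.
Month 1: interest $124.45; balance after payment $5,729.95.
Month 2: interest $119.85; balance after payment $5,505.31.
Closed form: n = −ln(1 − rB₀/P)/ln(1+r) = −ln(0.63874)/ln(1.02092) ≈ 21.654, so the balance reaches zero during payment 22.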